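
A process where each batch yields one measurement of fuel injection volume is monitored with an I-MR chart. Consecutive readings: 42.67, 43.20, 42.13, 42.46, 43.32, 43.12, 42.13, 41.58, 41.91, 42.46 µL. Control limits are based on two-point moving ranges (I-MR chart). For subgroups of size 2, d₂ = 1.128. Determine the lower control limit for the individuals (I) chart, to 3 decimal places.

40.899

X̄ = (42.67 + 43.20 + 42.13 + 42.46 + 43.32 + 43.12 + 42.13 + 41.58 + 41.91 + 42.46) / 10 = 42.4980
Moving ranges: 0.53, 1.07, 0.33, 0.86, 0.20, 0.99, 0.55, 0.33, 0.55; M̄R̄ = 5.4100 / 9 = 0.6011
LCL = X̄ − 3·M̄R̄/d₂ = 42.4980 − 3 × 0.6011 / 1.128 = 40.8993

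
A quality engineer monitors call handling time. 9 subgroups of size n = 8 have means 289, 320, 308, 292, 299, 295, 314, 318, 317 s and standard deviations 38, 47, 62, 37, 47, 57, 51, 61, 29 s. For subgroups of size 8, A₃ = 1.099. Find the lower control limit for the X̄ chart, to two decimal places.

253.39

X̄̄ = (289 + 320 + 308 + 292 + 299 + 295 + 314 + 318 + 317) / 9 = 305.7778
s̄ = (38 + 47 + 62 + 37 + 47 + 57 + 51 + 61 + 29) / 9 = 47.6667
LCL = X̄̄ − A₃·s̄ = 305.7778 − 1.099 × 47.6667 = 253.3921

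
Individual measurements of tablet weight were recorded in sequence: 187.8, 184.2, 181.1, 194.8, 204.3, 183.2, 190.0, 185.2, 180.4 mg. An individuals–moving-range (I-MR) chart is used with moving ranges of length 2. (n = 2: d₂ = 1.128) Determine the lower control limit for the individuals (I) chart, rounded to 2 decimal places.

165.48

X̄ = (187.8 + 184.2 + 181.1 + 194.8 + 204.3 + 183.2 + 190.0 + 185.2 + 180.4) / 9 = 187.8889
Moving ranges: 3.6, 3.1, 13.7, 9.5, 21.1, 6.8, 4.8, 4.8; M̄R̄ = 67.4000 / 8 = 8.4250
LCL = X̄ − 3·M̄R̄/d₂ = 187.8889 − 3 × 8.4250 / 1.128 = 165.4820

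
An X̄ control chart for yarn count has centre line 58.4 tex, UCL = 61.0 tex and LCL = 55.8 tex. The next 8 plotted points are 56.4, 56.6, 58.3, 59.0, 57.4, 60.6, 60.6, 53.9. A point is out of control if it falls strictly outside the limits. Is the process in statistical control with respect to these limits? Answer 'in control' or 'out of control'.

Compare each point to [55.8, 61.0]: sample 8 = 53.9 < LCL.

out of control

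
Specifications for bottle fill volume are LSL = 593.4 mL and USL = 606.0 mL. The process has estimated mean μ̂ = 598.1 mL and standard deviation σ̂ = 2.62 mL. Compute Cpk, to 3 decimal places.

Cpu = (USL − μ̂) / (3σ̂) = (606.0 − 598.1) / (3 × 2.62) = 1.0051; Cpl = (μ̂ − LSL) / (3σ̂) = (598.1 − 593.4) / (3 × 2.62) = 0.5980; Cpk = min(Cpu, Cpl) = 0.5980

0.598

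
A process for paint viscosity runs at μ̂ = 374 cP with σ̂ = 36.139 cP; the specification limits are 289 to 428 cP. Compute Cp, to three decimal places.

Cp = (USL − LSL) / (6σ̂) = (428 − 289) / (6 × 36.139) = 139.0000 / 216.8340 = 0.6410

0.641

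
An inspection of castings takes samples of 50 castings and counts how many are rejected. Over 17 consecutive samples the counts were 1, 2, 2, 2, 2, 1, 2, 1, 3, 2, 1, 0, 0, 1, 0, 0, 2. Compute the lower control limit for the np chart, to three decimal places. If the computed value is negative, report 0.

p̄ = Σdᵢ / (k·n) = 22 / (17 × 50) = 0.02588
LCL = np̄ − 3·√(np̄(1−p̄)) = 1.2941 − 3 × 1.1228 = -2.0742 → 0 (negative, so LCL = 0)

0.000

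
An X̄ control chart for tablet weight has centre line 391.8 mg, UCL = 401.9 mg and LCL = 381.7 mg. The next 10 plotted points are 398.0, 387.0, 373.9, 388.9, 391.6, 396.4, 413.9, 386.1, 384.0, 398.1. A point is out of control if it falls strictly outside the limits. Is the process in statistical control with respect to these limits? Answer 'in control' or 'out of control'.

Compare each point to [381.7, 401.9]: sample 3 = 373.9 < LCL; sample 7 = 413.9 > UCL.

out of control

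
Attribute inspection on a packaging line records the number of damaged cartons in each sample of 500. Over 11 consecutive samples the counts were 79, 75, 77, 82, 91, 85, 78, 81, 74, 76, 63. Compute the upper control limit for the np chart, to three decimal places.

102.648

p̄ = Σdᵢ / (k·n) = 861 / (11 × 500) = 0.15655
UCL = np̄ + 3·√(np̄(1−p̄)) = 78.2727 + 3 × √(78.2727×0.84345) = 78.2727 + 3 × 8.1252 = 102.6484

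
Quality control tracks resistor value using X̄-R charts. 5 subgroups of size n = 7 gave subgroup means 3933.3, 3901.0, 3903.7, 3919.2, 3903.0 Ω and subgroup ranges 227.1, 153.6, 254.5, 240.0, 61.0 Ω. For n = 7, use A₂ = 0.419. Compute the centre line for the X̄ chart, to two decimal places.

X̄̄ = (3933.3 + 3901.0 + 3903.7 + 3919.2 + 3903.0) / 5 = 19560.2000 / 5 = 3912.0400
CL = X̄̄ = 3912.0400

3912.04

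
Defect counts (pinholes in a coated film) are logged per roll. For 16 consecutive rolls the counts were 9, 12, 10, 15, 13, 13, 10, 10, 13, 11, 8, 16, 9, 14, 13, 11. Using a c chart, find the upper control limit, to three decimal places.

c̄ = (9 + 12 + 10 + 15 + 13 + 13 + 10 + 10 + 13 + 11 + 8 + 16 + 9 + 14 + 13 + 11) / 16 = 187 / 16 = 11.6875
UCL = c̄ + 3√c̄ = 11.6875 + 3 × √11.6875 = 11.6875 + 3 × 3.4187 = 21.9436

21.944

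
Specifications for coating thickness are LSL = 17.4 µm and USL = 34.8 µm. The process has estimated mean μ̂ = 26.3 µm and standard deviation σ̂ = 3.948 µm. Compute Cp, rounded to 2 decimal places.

0.73

Cp = (USL − LSL) / (6σ̂) = (34.8 − 17.4) / (6 × 3.948) = 17.4000 / 23.6880 = 0.7345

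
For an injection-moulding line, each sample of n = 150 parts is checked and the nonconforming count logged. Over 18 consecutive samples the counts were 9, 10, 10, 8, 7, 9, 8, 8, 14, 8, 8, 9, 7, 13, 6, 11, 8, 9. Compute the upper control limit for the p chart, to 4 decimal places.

0.1182

p̄ = Σdᵢ / (k·n) = 162 / (18 × 150) = 0.06000
UCL = p̄ + 3·√(p̄(1−p̄)/n) = 0.06000 + 3 × √(0.06000×0.94000/150) = 0.06000 + 3 × 0.01939 = 0.11817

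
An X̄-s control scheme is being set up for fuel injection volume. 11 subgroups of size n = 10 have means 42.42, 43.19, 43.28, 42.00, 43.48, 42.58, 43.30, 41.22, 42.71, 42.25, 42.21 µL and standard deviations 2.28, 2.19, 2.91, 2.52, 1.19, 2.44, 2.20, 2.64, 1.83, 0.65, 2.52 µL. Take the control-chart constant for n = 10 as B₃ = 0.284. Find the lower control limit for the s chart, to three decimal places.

0.603

s̄ = (2.28 + 2.19 + 2.91 + 2.52 + 1.19 + 2.44 + 2.20 + 2.64 + 1.83 + 0.65 + 2.52) / 11 = 2.1245
LCL_s = B₃·s̄ = 0.284 × 2.1245 = 0.6034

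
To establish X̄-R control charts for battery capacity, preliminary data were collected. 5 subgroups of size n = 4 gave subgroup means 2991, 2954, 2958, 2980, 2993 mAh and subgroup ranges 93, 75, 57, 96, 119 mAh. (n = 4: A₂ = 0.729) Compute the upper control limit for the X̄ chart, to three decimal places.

X̄̄ = (2991 + 2954 + 2958 + 2980 + 2993) / 5 = 14876.0000 / 5 = 2975.2000
R̄ = (93 + 75 + 57 + 96 + 119) / 5 = 440.0000 / 5 = 88.0000
UCL = X̄̄ + A₂·R̄ = 2975.2000 + 0.729 × 88.0000 = 3039.3520

3039.352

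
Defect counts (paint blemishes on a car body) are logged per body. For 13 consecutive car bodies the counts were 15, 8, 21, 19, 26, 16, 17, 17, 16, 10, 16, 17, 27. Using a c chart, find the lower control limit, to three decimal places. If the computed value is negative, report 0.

4.827

c̄ = (15 + 8 + 21 + 19 + 26 + 16 + 17 + 17 + 16 + 10 + 16 + 17 + 27) / 13 = 225 / 13 = 17.3077
LCL = c̄ − 3√c̄ = 17.3077 − 3 × 4.1603 = 4.8269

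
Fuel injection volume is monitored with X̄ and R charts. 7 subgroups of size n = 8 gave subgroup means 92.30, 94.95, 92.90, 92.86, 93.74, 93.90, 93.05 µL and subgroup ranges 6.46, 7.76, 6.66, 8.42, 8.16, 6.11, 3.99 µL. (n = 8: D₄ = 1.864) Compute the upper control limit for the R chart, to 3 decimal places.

12.665

R̄ = (6.46 + 7.76 + 6.66 + 8.42 + 8.16 + 6.11 + 3.99) / 7 = 47.5600 / 7 = 6.7943
UCL_R = D₄·R̄ = 1.864 × 6.7943 = 12.6645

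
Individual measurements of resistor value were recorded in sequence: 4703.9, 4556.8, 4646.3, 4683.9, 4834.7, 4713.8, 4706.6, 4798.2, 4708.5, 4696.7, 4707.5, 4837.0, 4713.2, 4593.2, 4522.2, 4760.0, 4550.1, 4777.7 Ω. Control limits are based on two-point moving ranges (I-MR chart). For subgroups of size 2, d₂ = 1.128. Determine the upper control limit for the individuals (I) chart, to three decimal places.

4988.602

X̄ = (4703.9 + 4556.8 + 4646.3 + 4683.9 + 4834.7 + 4713.8 + 4706.6 + 4798.2 + 4708.5 + 4696.7 + 4707.5 + 4837.0 + 4713.2 + 4593.2 + 4522.2 + 4760.0 + 4550.1 + 4777.7) / 18 = 4695.0167
Moving ranges: 147.1, 89.5, 37.6, 150.8, 120.9, 7.2, 91.6, 89.7, 11.8, 10.8, 129.5, 123.8, 120.0, 71.0, 237.8, 209.9, 227.6; M̄R̄ = 1876.6000 / 17 = 110.3882
UCL = X̄ + 3·M̄R̄/d₂ = 4695.0167 + 3 × 110.3882 / 1.128 = 4988.6024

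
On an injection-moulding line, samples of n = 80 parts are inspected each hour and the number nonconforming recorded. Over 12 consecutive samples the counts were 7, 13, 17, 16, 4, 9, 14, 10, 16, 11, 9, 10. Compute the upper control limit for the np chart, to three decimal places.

20.690

p̄ = Σdᵢ / (k·n) = 136 / (12 × 80) = 0.14167
UCL = np̄ + 3·√(np̄(1−p̄)) = 11.3333 + 3 × √(11.3333×0.85833) = 11.3333 + 3 × 3.1189 = 20.6901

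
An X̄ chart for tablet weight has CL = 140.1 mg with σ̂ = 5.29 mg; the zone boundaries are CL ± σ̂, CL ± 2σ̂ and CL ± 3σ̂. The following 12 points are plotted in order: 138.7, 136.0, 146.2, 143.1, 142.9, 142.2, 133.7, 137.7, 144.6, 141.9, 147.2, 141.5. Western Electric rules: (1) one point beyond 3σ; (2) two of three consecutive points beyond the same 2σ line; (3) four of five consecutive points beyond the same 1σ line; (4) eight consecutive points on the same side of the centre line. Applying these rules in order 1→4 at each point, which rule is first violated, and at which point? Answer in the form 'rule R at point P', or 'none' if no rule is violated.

none

Zone of each point (C = within 1σ̂, B = 1σ̂–2σ̂, A = 2σ̂–3σ̂, * = beyond 3σ̂; sign = side of CL): 1:-C, 2:-C, 3:+B, 4:+C, 5:+C, 6:+C, 7:-B, 8:-C, 9:+C, 10:+C, 11:+B, 12:+C
No rule fires across all 12 points.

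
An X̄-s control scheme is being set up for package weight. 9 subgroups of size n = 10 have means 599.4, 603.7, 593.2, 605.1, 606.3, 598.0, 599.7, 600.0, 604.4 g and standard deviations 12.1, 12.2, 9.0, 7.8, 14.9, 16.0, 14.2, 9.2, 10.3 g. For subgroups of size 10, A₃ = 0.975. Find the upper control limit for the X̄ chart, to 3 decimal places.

X̄̄ = (599.4 + 603.7 + 593.2 + 605.1 + 606.3 + 598.0 + 599.7 + 600.0 + 604.4) / 9 = 601.0889
s̄ = (12.1 + 12.2 + 9.0 + 7.8 + 14.9 + 16.0 + 14.2 + 9.2 + 10.3) / 9 = 11.7444
UCL = X̄̄ + A₃·s̄ = 601.0889 + 0.975 × 11.7444 = 612.5397

612.540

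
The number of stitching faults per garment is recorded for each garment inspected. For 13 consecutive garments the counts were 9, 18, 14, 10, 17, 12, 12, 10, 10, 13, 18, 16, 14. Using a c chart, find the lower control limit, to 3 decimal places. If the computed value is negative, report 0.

2.364

c̄ = (9 + 18 + 14 + 10 + 17 + 12 + 12 + 10 + 10 + 13 + 18 + 16 + 14) / 13 = 173 / 13 = 13.3077
LCL = c̄ − 3√c̄ = 13.3077 − 3 × 3.6480 = 2.3638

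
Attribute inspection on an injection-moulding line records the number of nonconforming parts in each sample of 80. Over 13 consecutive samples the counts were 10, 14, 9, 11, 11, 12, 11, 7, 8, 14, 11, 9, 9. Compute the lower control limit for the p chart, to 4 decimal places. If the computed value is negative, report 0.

p̄ = Σdᵢ / (k·n) = 136 / (13 × 80) = 0.13077
LCL = p̄ − 3·√(p̄(1−p̄)/n) = 0.13077 − 3 × 0.03769 = 0.01769

0.0177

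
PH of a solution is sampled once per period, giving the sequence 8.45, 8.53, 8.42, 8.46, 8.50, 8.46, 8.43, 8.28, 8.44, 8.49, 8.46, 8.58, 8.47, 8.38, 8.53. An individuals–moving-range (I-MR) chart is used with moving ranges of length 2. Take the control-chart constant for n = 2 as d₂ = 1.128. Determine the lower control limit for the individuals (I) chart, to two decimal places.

8.23

X̄ = (8.45 + 8.53 + 8.42 + 8.46 + 8.50 + 8.46 + 8.43 + 8.28 + 8.44 + 8.49 + 8.46 + 8.58 + 8.47 + 8.38 + 8.53) / 15 = 8.4587
Moving ranges: 0.08, 0.11, 0.04, 0.04, 0.04, 0.03, 0.15, 0.16, 0.05, 0.03, 0.12, 0.11, 0.09, 0.15; M̄R̄ = 1.2000 / 14 = 0.0857
LCL = X̄ − 3·M̄R̄/d₂ = 8.4587 − 3 × 0.0857 / 1.128 = 8.2307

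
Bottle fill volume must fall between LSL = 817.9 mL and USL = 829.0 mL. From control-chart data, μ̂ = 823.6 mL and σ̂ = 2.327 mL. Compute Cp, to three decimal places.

0.795

Cp = (USL − LSL) / (6σ̂) = (829.0 − 817.9) / (6 × 2.327) = 11.1000 / 13.9620 = 0.7950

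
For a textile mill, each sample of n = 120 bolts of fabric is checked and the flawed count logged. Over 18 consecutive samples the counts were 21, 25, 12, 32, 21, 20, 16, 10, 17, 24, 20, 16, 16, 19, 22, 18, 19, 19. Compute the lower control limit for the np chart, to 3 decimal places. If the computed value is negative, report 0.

p̄ = Σdᵢ / (k·n) = 347 / (18 × 120) = 0.16065
LCL = np̄ − 3·√(np̄(1−p̄)) = 19.2778 − 3 × 4.0225 = 7.2102

7.210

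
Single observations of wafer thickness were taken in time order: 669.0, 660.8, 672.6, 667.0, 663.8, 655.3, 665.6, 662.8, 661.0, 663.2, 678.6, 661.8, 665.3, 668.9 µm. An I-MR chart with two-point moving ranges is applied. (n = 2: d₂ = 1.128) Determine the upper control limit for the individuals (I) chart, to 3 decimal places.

X̄ = (669.0 + 660.8 + 672.6 + 667.0 + 663.8 + 655.3 + 665.6 + 662.8 + 661.0 + 663.2 + 678.6 + 661.8 + 665.3 + 668.9) / 14 = 665.4071
Moving ranges: 8.2, 11.8, 5.6, 3.2, 8.5, 10.3, 2.8, 1.8, 2.2, 15.4, 16.8, 3.5, 3.6; M̄R̄ = 93.7000 / 13 = 7.2077
UCL = X̄ + 3·M̄R̄/d₂ = 665.4071 + 3 × 7.2077 / 1.128 = 684.5765

684.577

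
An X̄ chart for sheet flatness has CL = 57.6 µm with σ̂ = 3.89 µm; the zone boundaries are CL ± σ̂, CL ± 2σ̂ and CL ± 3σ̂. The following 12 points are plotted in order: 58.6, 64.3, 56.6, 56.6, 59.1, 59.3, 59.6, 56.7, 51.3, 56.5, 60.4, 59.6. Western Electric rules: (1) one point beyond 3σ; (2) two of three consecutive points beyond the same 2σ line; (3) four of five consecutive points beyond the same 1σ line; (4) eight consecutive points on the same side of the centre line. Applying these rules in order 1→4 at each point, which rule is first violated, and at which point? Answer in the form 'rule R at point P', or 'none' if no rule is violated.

none

Zone of each point (C = within 1σ̂, B = 1σ̂–2σ̂, A = 2σ̂–3σ̂, * = beyond 3σ̂; sign = side of CL): 1:+C, 2:+B, 3:-C, 4:-C, 5:+C, 6:+C, 7:+C, 8:-C, 9:-B, 10:-C, 11:+C, 12:+C
No rule fires across all 12 points.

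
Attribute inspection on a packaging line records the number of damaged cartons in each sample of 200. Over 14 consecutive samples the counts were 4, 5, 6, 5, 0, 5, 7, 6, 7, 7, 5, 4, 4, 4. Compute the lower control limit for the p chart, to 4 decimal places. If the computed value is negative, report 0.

p̄ = Σdᵢ / (k·n) = 69 / (14 × 200) = 0.02464
LCL = p̄ − 3·√(p̄(1−p̄)/n) = 0.02464 − 3 × 0.01096 = -0.00824 → 0 (negative, so LCL = 0)

0.0000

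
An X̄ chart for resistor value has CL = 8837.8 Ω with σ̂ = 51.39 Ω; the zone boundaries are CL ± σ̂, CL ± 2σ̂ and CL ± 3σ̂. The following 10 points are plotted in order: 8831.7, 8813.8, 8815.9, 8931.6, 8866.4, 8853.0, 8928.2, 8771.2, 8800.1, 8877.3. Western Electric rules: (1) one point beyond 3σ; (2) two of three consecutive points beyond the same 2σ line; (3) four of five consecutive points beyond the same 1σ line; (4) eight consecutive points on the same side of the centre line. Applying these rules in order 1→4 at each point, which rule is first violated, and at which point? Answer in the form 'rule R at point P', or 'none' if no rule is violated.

Zone of each point (C = within 1σ̂, B = 1σ̂–2σ̂, A = 2σ̂–3σ̂, * = beyond 3σ̂; sign = side of CL): 1:-C, 2:-C, 3:-C, 4:+B, 5:+C, 6:+C, 7:+B, 8:-B, 9:-C, 10:+C
No rule fires across all 10 points.

none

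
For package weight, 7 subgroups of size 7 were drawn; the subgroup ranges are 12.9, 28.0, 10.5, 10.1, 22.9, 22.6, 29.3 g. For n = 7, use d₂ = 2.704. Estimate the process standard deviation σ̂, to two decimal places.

R̄ = (12.9 + 28.0 + 10.5 + 10.1 + 22.9 + 22.6 + 29.3) / 7 = 19.4714
σ̂ = R̄ / d₂ = 19.4714 / 2.704 = 7.2010

7.20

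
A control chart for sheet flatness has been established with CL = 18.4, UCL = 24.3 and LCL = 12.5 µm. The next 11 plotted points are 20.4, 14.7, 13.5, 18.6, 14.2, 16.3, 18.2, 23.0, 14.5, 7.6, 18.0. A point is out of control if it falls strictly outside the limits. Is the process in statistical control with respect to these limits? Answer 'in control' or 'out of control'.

Compare each point to [12.5, 24.3]: sample 10 = 7.6 < LCL.

out of control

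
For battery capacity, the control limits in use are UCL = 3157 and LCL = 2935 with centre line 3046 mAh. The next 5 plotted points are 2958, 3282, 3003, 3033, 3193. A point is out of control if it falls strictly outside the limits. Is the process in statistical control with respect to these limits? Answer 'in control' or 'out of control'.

out of control

Compare each point to [2935, 3157]: sample 2 = 3282 > UCL; sample 5 = 3193 > UCL.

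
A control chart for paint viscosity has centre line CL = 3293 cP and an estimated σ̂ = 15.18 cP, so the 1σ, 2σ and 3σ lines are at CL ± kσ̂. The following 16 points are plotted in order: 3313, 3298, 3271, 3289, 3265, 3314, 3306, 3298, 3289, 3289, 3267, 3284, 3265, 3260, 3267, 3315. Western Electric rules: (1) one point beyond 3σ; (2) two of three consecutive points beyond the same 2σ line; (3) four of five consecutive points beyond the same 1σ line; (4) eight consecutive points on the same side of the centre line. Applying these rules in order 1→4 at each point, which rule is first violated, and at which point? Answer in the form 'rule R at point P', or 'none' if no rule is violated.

Zone of each point (C = within 1σ̂, B = 1σ̂–2σ̂, A = 2σ̂–3σ̂, * = beyond 3σ̂; sign = side of CL): 1:+B, 2:+C, 3:-B, 4:-C, 5:-B, 6:+B, 7:+C, 8:+C, 9:-C, 10:-C, 11:-B, 12:-C, 13:-B, 14:-A, 15:-B, 16:+B
Rule 3 (four of five consecutive points beyond the same 1σ limit) is satisfied at point 15.

rule 3 at point 15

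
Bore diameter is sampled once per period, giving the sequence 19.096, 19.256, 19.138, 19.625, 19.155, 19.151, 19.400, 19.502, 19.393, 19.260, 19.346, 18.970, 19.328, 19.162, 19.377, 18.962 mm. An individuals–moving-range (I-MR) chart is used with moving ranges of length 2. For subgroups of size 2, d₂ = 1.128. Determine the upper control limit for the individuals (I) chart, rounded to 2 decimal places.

X̄ = (19.096 + 19.256 + 19.138 + 19.625 + 19.155 + 19.151 + 19.400 + 19.502 + 19.393 + 19.260 + 19.346 + 18.970 + 19.328 + 19.162 + 19.377 + 18.962) / 16 = 19.2576
Moving ranges: 0.160, 0.118, 0.487, 0.470, 0.004, 0.249, 0.102, 0.109, 0.133, 0.086, 0.376, 0.358, 0.166, 0.215, 0.415; M̄R̄ = 3.4480 / 15 = 0.2299
UCL = X̄ + 3·M̄R̄/d₂ = 19.2576 + 3 × 0.2299 / 1.128 = 19.8689

19.87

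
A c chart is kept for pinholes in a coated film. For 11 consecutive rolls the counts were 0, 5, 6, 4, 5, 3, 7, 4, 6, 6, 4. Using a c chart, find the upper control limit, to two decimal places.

c̄ = (0 + 5 + 6 + 4 + 5 + 3 + 7 + 4 + 6 + 6 + 4) / 11 = 50 / 11 = 4.5455
UCL = c̄ + 3√c̄ = 4.5455 + 3 × √4.5455 = 4.5455 + 3 × 2.1320 = 10.9415

10.94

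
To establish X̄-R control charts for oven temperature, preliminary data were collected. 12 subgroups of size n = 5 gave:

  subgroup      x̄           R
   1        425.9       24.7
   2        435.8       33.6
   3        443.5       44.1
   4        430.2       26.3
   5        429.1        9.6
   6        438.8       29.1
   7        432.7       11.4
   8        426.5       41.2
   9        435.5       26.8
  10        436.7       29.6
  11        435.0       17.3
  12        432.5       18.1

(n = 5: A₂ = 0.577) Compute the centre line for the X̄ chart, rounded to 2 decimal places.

433.52

X̄̄ = (425.9 + 435.8 + 443.5 + 430.2 + 429.1 + 438.8 + 432.7 + 426.5 + 435.5 + 436.7 + 435.0 + 432.5) / 12 = 5202.2000 / 12 = 433.5167
CL = X̄̄ = 433.5167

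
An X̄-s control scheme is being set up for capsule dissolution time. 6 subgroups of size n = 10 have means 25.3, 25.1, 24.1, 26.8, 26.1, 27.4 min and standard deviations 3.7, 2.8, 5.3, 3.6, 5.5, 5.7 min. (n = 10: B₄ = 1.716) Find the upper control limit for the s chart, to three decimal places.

s̄ = (3.7 + 2.8 + 5.3 + 3.6 + 5.5 + 5.7) / 6 = 4.4333
UCL_s = B₄·s̄ = 1.716 × 4.4333 = 7.6076

7.608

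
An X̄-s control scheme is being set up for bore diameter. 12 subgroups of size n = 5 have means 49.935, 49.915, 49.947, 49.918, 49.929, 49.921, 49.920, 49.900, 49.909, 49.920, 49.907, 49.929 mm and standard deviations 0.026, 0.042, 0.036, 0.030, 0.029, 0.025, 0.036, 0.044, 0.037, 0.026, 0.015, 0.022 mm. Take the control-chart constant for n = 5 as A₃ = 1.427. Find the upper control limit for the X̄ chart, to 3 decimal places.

49.965

X̄̄ = (49.935 + 49.915 + 49.947 + 49.918 + 49.929 + 49.921 + 49.920 + 49.900 + 49.909 + 49.920 + 49.907 + 49.929) / 12 = 49.9208
s̄ = (0.026 + 0.042 + 0.036 + 0.030 + 0.029 + 0.025 + 0.036 + 0.044 + 0.037 + 0.026 + 0.015 + 0.022) / 12 = 0.0307
UCL = X̄̄ + A₃·s̄ = 49.9208 + 1.427 × 0.0307 = 49.9646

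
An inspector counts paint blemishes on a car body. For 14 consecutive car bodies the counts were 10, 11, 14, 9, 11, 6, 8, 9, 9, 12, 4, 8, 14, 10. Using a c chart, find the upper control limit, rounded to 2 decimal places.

18.96

c̄ = (10 + 11 + 14 + 9 + 11 + 6 + 8 + 9 + 9 + 12 + 4 + 8 + 14 + 10) / 14 = 135 / 14 = 9.6429
UCL = c̄ + 3√c̄ = 9.6429 + 3 × √9.6429 = 9.6429 + 3 × 3.1053 = 18.9587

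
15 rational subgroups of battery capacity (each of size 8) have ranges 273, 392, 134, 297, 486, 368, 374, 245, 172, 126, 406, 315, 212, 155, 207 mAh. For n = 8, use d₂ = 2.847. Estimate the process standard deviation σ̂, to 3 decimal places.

R̄ = (273 + 392 + 134 + 297 + 486 + 368 + 374 + 245 + 172 + 126 + 406 + 315 + 212 + 155 + 207) / 15 = 277.4667
σ̂ = R̄ / d₂ = 277.4667 / 2.847 = 97.4593

97.459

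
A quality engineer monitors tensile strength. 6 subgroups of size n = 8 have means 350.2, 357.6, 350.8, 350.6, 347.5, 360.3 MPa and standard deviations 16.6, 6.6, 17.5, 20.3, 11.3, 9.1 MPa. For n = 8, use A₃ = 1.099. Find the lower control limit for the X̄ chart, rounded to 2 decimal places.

X̄̄ = (350.2 + 357.6 + 350.8 + 350.6 + 347.5 + 360.3) / 6 = 352.8333
s̄ = (16.6 + 6.6 + 17.5 + 20.3 + 11.3 + 9.1) / 6 = 13.5667
LCL = X̄̄ − A₃·s̄ = 352.8333 − 1.099 × 13.5667 = 337.9236

337.92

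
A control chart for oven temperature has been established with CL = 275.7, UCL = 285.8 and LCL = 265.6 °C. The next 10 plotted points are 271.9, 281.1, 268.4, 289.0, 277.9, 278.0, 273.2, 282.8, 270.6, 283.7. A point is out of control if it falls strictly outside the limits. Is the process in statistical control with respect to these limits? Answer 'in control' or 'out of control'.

out of control

Compare each point to [265.6, 285.8]: sample 4 = 289.0 > UCL.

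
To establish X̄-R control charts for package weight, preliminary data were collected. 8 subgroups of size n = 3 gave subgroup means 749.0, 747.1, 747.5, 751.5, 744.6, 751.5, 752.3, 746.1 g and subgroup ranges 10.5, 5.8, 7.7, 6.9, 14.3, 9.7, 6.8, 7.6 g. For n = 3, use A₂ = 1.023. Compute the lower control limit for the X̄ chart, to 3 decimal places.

739.838

X̄̄ = (749.0 + 747.1 + 747.5 + 751.5 + 744.6 + 751.5 + 752.3 + 746.1) / 8 = 5989.6000 / 8 = 748.7000
R̄ = (10.5 + 5.8 + 7.7 + 6.9 + 14.3 + 9.7 + 6.8 + 7.6) / 8 = 69.3000 / 8 = 8.6625
LCL = X̄̄ − A₂·R̄ = 748.7000 − 1.023 × 8.6625 = 739.8383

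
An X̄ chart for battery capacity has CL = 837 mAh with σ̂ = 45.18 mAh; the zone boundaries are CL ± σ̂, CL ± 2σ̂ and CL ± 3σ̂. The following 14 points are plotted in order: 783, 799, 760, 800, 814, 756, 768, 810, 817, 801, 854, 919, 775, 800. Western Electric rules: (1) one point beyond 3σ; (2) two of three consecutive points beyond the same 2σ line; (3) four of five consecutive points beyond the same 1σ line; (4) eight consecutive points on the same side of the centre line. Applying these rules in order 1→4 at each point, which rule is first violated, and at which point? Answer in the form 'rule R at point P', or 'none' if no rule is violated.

Zone of each point (C = within 1σ̂, B = 1σ̂–2σ̂, A = 2σ̂–3σ̂, * = beyond 3σ̂; sign = side of CL): 1:-B, 2:-C, 3:-B, 4:-C, 5:-C, 6:-B, 7:-B, 8:-C, 9:-C, 10:-C, 11:+C, 12:+B, 13:-B, 14:-C
Rule 4 (eight consecutive points on the same side of the centre line) is satisfied at point 8.

rule 4 at point 8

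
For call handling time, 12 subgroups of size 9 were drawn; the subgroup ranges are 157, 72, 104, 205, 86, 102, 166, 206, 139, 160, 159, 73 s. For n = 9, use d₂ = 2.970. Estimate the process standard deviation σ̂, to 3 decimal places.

45.707

R̄ = (157 + 72 + 104 + 205 + 86 + 102 + 166 + 206 + 139 + 160 + 159 + 73) / 12 = 135.7500
σ̂ = R̄ / d₂ = 135.7500 / 2.970 = 45.7071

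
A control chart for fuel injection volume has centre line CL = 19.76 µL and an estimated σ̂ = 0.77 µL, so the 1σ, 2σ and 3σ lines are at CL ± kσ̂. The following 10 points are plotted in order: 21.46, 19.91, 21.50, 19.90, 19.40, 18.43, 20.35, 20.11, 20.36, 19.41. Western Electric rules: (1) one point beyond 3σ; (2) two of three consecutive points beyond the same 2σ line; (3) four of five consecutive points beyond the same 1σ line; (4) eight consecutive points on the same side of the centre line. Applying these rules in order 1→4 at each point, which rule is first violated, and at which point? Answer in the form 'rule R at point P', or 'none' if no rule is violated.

rule 2 at point 3

Zone of each point (C = within 1σ̂, B = 1σ̂–2σ̂, A = 2σ̂–3σ̂, * = beyond 3σ̂; sign = side of CL): 1:+A, 2:+C, 3:+A, 4:+C, 5:-C, 6:-B, 7:+C, 8:+C, 9:+C, 10:-C
Rule 2 (two of three consecutive points beyond the same 2σ limit) is satisfied at point 3.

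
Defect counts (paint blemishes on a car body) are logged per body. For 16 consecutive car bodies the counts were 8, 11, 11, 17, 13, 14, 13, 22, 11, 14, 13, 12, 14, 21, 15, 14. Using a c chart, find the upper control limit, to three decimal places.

25.137

c̄ = (8 + 11 + 11 + 17 + 13 + 14 + 13 + 22 + 11 + 14 + 13 + 12 + 14 + 21 + 15 + 14) / 16 = 223 / 16 = 13.9375
UCL = c̄ + 3√c̄ = 13.9375 + 3 × √13.9375 = 13.9375 + 3 × 3.7333 = 25.1374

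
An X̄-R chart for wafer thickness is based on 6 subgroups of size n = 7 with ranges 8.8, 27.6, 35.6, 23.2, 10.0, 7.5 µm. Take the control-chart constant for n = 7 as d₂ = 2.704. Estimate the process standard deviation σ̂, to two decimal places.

R̄ = (8.8 + 27.6 + 35.6 + 23.2 + 10.0 + 7.5) / 6 = 18.7833
σ̂ = R̄ / d₂ = 18.7833 / 2.704 = 6.9465

6.95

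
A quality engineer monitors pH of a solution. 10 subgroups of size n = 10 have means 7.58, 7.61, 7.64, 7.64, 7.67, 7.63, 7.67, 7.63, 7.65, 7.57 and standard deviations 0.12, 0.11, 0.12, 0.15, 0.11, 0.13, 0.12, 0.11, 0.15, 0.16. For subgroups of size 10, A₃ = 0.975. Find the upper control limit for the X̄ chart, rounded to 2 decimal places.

X̄̄ = (7.58 + 7.61 + 7.64 + 7.64 + 7.67 + 7.63 + 7.67 + 7.63 + 7.65 + 7.57) / 10 = 7.6290
s̄ = (0.12 + 0.11 + 0.12 + 0.15 + 0.11 + 0.13 + 0.12 + 0.11 + 0.15 + 0.16) / 10 = 0.1280
UCL = X̄̄ + A₃·s̄ = 7.6290 + 0.975 × 0.1280 = 7.7538

7.75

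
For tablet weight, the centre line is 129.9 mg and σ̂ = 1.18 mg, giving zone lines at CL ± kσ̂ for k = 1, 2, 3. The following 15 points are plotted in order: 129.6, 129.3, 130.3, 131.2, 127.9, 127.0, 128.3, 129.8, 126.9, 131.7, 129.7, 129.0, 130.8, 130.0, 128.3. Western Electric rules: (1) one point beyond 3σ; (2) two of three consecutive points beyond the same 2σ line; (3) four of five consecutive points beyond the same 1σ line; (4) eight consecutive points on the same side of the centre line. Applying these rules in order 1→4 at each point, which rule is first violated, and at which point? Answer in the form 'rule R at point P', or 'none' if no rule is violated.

Zone of each point (C = within 1σ̂, B = 1σ̂–2σ̂, A = 2σ̂–3σ̂, * = beyond 3σ̂; sign = side of CL): 1:-C, 2:-C, 3:+C, 4:+B, 5:-B, 6:-A, 7:-B, 8:-C, 9:-A, 10:+B, 11:-C, 12:-C, 13:+C, 14:+C, 15:-B
Rule 3 (four of five consecutive points beyond the same 1σ limit) is satisfied at point 9.

rule 3 at point 9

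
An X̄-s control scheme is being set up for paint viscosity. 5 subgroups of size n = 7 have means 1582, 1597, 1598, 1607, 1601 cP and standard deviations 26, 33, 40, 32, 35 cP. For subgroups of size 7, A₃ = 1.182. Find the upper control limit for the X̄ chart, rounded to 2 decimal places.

1636.24

X̄̄ = (1582 + 1597 + 1598 + 1607 + 1601) / 5 = 1597.0000
s̄ = (26 + 33 + 40 + 32 + 35) / 5 = 33.2000
UCL = X̄̄ + A₃·s̄ = 1597.0000 + 1.182 × 33.2000 = 1636.2424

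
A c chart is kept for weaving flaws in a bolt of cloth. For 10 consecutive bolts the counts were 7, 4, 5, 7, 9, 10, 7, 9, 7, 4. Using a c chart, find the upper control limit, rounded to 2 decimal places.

14.78

c̄ = (7 + 4 + 5 + 7 + 9 + 10 + 7 + 9 + 7 + 4) / 10 = 69 / 10 = 6.9000
UCL = c̄ + 3√c̄ = 6.9000 + 3 × √6.9000 = 6.9000 + 3 × 2.6268 = 14.7804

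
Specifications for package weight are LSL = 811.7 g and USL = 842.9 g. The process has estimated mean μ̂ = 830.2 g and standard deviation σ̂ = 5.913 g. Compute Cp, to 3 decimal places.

Cp = (USL − LSL) / (6σ̂) = (842.9 − 811.7) / (6 × 5.913) = 31.2000 / 35.4780 = 0.8794

0.879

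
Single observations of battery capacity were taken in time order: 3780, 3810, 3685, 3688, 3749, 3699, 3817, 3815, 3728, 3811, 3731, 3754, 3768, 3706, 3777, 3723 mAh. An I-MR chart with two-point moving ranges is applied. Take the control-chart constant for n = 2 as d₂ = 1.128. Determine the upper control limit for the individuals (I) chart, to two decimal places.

X̄ = (3780 + 3810 + 3685 + 3688 + 3749 + 3699 + 3817 + 3815 + 3728 + 3811 + 3731 + 3754 + 3768 + 3706 + 3777 + 3723) / 16 = 3752.5625
Moving ranges: 30, 125, 3, 61, 50, 118, 2, 87, 83, 80, 23, 14, 62, 71, 54; M̄R̄ = 863.0000 / 15 = 57.5333
UCL = X̄ + 3·M̄R̄/d₂ = 3752.5625 + 3 × 57.5333 / 1.128 = 3905.5767

3905.58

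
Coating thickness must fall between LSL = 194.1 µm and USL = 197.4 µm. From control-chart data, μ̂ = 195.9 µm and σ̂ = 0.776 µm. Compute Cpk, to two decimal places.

0.64

Cpu = (USL − μ̂) / (3σ̂) = (197.4 − 195.9) / (3 × 0.776) = 0.6443; Cpl = (μ̂ − LSL) / (3σ̂) = (195.9 − 194.1) / (3 × 0.776) = 0.7732; Cpk = min(Cpu, Cpl) = 0.6443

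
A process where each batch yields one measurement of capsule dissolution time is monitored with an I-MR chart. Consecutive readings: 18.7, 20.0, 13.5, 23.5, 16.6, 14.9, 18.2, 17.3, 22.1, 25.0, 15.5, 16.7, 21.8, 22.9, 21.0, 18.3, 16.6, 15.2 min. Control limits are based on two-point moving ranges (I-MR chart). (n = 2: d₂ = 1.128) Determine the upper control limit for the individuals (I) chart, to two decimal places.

28.61

X̄ = (18.7 + 20.0 + 13.5 + 23.5 + 16.6 + 14.9 + 18.2 + 17.3 + 22.1 + 25.0 + 15.5 + 16.7 + 21.8 + 22.9 + 21.0 + 18.3 + 16.6 + 15.2) / 18 = 18.7667
Moving ranges: 1.3, 6.5, 10.0, 6.9, 1.7, 3.3, 0.9, 4.8, 2.9, 9.5, 1.2, 5.1, 1.1, 1.9, 2.7, 1.7, 1.4; M̄R̄ = 62.9000 / 17 = 3.7000
UCL = X̄ + 3·M̄R̄/d₂ = 18.7667 + 3 × 3.7000 / 1.128 = 28.6071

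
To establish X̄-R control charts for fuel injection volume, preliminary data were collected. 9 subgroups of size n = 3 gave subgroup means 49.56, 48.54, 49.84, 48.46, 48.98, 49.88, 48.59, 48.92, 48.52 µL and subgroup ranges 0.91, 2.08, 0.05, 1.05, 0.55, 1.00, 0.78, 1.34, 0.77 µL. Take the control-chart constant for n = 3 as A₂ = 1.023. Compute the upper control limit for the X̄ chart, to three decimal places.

50.002

X̄̄ = (49.56 + 48.54 + 49.84 + 48.46 + 48.98 + 49.88 + 48.59 + 48.92 + 48.52) / 9 = 441.2900 / 9 = 49.0322
R̄ = (0.91 + 2.08 + 0.05 + 1.05 + 0.55 + 1.00 + 0.78 + 1.34 + 0.77) / 9 = 8.5300 / 9 = 0.9478
UCL = X̄̄ + A₂·R̄ = 49.0322 + 1.023 × 0.9478 = 50.0018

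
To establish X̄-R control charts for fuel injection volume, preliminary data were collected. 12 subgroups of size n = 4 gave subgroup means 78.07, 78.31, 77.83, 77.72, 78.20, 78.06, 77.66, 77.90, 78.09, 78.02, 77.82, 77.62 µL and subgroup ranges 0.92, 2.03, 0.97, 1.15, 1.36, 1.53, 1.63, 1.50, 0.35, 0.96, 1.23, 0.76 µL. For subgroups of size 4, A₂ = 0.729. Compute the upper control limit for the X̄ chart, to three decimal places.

X̄̄ = (78.07 + 78.31 + 77.83 + 77.72 + 78.20 + 78.06 + 77.66 + 77.90 + 78.09 + 78.02 + 77.82 + 77.62) / 12 = 935.3000 / 12 = 77.9417
R̄ = (0.92 + 2.03 + 0.97 + 1.15 + 1.36 + 1.53 + 1.63 + 1.50 + 0.35 + 0.96 + 1.23 + 0.76) / 12 = 14.3900 / 12 = 1.1992
UCL = X̄̄ + A₂·R̄ = 77.9417 + 0.729 × 1.1992 = 78.8159

78.816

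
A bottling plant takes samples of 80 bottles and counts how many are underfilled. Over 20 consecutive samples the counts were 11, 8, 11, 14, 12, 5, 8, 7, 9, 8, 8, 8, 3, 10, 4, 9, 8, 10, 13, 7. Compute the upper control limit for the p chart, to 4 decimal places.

0.2123

p̄ = Σdᵢ / (k·n) = 173 / (20 × 80) = 0.10812
UCL = p̄ + 3·√(p̄(1−p̄)/n) = 0.10812 + 3 × √(0.10812×0.89187/80) = 0.10812 + 3 × 0.03472 = 0.21228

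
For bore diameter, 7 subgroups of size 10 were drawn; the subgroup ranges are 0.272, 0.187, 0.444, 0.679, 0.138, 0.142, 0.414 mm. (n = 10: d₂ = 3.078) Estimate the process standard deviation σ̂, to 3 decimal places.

0.106

R̄ = (0.272 + 0.187 + 0.444 + 0.679 + 0.138 + 0.142 + 0.414) / 7 = 0.3251
σ̂ = R̄ / d₂ = 0.3251 / 3.078 = 0.1056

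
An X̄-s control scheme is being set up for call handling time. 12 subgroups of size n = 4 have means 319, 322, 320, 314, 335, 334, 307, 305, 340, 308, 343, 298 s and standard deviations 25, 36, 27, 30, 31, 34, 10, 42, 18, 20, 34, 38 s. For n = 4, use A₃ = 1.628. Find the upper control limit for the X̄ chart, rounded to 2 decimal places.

367.22

X̄̄ = (319 + 322 + 320 + 314 + 335 + 334 + 307 + 305 + 340 + 308 + 343 + 298) / 12 = 320.4167
s̄ = (25 + 36 + 27 + 30 + 31 + 34 + 10 + 42 + 18 + 20 + 34 + 38) / 12 = 28.7500
UCL = X̄̄ + A₃·s̄ = 320.4167 + 1.628 × 28.7500 = 367.2217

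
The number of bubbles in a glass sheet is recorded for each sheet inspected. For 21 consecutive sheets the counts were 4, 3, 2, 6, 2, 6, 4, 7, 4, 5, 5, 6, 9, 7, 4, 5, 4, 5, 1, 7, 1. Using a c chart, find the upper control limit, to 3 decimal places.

c̄ = (4 + 3 + 2 + 6 + 2 + 6 + 4 + 7 + 4 + 5 + 5 + 6 + 9 + 7 + 4 + 5 + 4 + 5 + 1 + 7 + 1) / 21 = 97 / 21 = 4.6190
UCL = c̄ + 3√c̄ = 4.6190 + 3 × √4.6190 = 4.6190 + 3 × 2.1492 = 11.0666

11.067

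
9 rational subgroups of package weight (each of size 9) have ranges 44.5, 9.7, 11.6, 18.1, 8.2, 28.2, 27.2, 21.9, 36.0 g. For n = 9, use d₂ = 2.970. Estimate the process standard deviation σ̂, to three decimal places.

R̄ = (44.5 + 9.7 + 11.6 + 18.1 + 8.2 + 28.2 + 27.2 + 21.9 + 36.0) / 9 = 22.8222
σ̂ = R̄ / d₂ = 22.8222 / 2.970 = 7.6842

7.684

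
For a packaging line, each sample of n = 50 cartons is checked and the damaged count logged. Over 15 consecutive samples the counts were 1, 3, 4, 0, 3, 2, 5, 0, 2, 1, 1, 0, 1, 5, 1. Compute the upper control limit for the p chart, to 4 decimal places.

0.1205

p̄ = Σdᵢ / (k·n) = 29 / (15 × 50) = 0.03867
UCL = p̄ + 3·√(p̄(1−p̄)/n) = 0.03867 + 3 × √(0.03867×0.96133/50) = 0.03867 + 3 × 0.02727 = 0.12046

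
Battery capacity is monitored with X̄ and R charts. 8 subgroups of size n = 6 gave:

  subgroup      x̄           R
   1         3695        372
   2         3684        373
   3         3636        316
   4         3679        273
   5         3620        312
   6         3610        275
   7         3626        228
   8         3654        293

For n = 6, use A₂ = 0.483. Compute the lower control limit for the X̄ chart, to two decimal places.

3503.06

X̄̄ = (3695 + 3684 + 3636 + 3679 + 3620 + 3610 + 3626 + 3654) / 8 = 29204.0000 / 8 = 3650.5000
R̄ = (372 + 373 + 316 + 273 + 312 + 275 + 228 + 293) / 8 = 2442.0000 / 8 = 305.2500
LCL = X̄̄ − A₂·R̄ = 3650.5000 − 0.483 × 305.2500 = 3503.0642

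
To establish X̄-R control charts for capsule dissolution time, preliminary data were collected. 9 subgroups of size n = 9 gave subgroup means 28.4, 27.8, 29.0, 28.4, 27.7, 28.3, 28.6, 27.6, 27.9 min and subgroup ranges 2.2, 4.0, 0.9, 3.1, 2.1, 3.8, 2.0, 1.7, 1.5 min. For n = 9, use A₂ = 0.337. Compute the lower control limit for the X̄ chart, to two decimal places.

27.39

X̄̄ = (28.4 + 27.8 + 29.0 + 28.4 + 27.7 + 28.3 + 28.6 + 27.6 + 27.9) / 9 = 253.7000 / 9 = 28.1889
R̄ = (2.2 + 4.0 + 0.9 + 3.1 + 2.1 + 3.8 + 2.0 + 1.7 + 1.5) / 9 = 21.3000 / 9 = 2.3667
LCL = X̄̄ − A₂·R̄ = 28.1889 − 0.337 × 2.3667 = 27.3913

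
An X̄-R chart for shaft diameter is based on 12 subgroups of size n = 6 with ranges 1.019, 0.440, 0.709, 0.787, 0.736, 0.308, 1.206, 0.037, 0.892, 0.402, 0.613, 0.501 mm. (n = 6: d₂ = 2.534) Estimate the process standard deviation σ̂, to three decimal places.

0.252

R̄ = (1.019 + 0.440 + 0.709 + 0.787 + 0.736 + 0.308 + 1.206 + 0.037 + 0.892 + 0.402 + 0.613 + 0.501) / 12 = 0.6375
σ̂ = R̄ / d₂ = 0.6375 / 2.534 = 0.2516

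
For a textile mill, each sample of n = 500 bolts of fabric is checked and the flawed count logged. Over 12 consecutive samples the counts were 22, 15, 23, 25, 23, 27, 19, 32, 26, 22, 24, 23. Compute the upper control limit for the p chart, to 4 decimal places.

p̄ = Σdᵢ / (k·n) = 281 / (12 × 500) = 0.04683
UCL = p̄ + 3·√(p̄(1−p̄)/n) = 0.04683 + 3 × √(0.04683×0.95317/500) = 0.04683 + 3 × 0.00945 = 0.07518

0.0752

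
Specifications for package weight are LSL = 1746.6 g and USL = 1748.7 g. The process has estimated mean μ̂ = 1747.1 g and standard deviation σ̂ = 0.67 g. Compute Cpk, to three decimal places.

0.249

Cpu = (USL − μ̂) / (3σ̂) = (1748.7 − 1747.1) / (3 × 0.67) = 0.7960; Cpl = (μ̂ − LSL) / (3σ̂) = (1747.1 − 1746.6) / (3 × 0.67) = 0.2488; Cpk = min(Cpu, Cpl) = 0.2488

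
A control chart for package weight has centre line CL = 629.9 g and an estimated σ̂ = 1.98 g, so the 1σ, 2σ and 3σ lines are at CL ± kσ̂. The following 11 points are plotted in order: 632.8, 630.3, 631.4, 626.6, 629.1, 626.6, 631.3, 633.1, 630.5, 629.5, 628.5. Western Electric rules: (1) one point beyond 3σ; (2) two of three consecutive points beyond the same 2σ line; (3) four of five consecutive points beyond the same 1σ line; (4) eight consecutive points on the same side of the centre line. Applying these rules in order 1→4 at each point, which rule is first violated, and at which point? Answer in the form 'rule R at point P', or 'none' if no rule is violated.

none

Zone of each point (C = within 1σ̂, B = 1σ̂–2σ̂, A = 2σ̂–3σ̂, * = beyond 3σ̂; sign = side of CL): 1:+B, 2:+C, 3:+C, 4:-B, 5:-C, 6:-B, 7:+C, 8:+B, 9:+C, 10:-C, 11:-C
No rule fires across all 11 points.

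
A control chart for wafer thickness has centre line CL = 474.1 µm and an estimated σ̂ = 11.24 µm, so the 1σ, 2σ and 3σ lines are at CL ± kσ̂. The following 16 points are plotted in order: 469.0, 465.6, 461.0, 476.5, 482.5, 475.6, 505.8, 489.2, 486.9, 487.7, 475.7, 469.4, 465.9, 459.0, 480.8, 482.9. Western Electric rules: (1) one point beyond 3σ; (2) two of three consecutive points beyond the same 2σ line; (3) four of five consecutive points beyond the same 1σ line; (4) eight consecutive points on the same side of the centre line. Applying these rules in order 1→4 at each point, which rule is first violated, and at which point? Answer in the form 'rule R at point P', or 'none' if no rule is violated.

Zone of each point (C = within 1σ̂, B = 1σ̂–2σ̂, A = 2σ̂–3σ̂, * = beyond 3σ̂; sign = side of CL): 1:-C, 2:-C, 3:-B, 4:+C, 5:+C, 6:+C, 7:+A, 8:+B, 9:+B, 10:+B, 11:+C, 12:-C, 13:-C, 14:-B, 15:+C, 16:+C
Rule 3 (four of five consecutive points beyond the same 1σ limit) is satisfied at point 10.

rule 3 at point 10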